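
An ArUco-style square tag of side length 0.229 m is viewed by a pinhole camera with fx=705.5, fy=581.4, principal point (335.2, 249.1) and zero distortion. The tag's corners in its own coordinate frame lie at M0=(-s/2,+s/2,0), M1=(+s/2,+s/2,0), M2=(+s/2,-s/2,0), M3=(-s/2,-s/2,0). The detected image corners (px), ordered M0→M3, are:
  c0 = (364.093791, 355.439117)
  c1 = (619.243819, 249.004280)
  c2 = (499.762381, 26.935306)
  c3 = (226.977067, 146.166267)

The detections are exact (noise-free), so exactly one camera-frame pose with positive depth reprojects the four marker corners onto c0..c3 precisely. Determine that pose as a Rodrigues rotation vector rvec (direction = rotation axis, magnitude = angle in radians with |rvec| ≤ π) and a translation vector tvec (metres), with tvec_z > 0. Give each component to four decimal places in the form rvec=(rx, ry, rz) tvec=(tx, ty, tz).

Intrinsics K: fx=705.5, fy=581.4, cx=335.2, cy=249.1
Marker side s = 0.229 m; corners in marker frame (Z=0):
  M0 = (-0.1145, +0.1145, 0)
  M1 = (+0.1145, +0.1145, 0)
  M2 = (+0.1145, -0.1145, 0)
  M3 = (-0.1145, -0.1145, 0)
Detected image corners:
  c0 = (364.093791, 355.439117) px
  c1 = (619.243819, 249.004280) px
  c2 = (499.762381, 26.935306) px
  c3 = (226.977067, 146.166267) px
Planar DLT: solve 8×8 A·h = b for H (H[2,2]=1):
  H  [+1114.94242 +702.99359 +428.68247]
  H  [-508.15382 +1006.25232 +199.04605]
  H  [-0.08488 +0.33299 +1.00000]
B = K⁻¹H; ‖b₁‖=1.826331, ‖b₂‖=1.826331; λ = 2/(‖b₁‖+‖b₂‖) = 0.547546, sign → tz>0 ⇒ λ=+0.547546
r₁ = λ·B[:,0] = (+0.88740,-0.45865,-0.04647); r₂ = λ·B[:,1] = (+0.45897,+0.86954,+0.18233)
r₃ = r₁×r₂ = (-0.04321,-0.18313,+0.98214); SVD([r₁ r₂ r₃]) → R = UVᵀ:
  R  [+0.88740 +0.45897 -0.04321]
  R  [-0.45865 +0.86954 -0.18313]
  R  [-0.04647 +0.18233 +0.98214]
t = (+0.07255, -0.04714, +0.54755) m
tr R = 2.739079; θ = arccos((tr R − 1)/2) = 0.516528 rad = 29.595°
axis k = ((R−Rᵀ)₃₂, (R−Rᵀ)₁₃, (R−Rᵀ)₂₁) / (2 sinθ) = (+0.370000, +0.003300, -0.929026)
rvec = θ·k = (+0.191115, +0.001705, -0.479867)

rvec=(0.1911, 0.0017, -0.4799) tvec=(0.0726, -0.0471, 0.5475)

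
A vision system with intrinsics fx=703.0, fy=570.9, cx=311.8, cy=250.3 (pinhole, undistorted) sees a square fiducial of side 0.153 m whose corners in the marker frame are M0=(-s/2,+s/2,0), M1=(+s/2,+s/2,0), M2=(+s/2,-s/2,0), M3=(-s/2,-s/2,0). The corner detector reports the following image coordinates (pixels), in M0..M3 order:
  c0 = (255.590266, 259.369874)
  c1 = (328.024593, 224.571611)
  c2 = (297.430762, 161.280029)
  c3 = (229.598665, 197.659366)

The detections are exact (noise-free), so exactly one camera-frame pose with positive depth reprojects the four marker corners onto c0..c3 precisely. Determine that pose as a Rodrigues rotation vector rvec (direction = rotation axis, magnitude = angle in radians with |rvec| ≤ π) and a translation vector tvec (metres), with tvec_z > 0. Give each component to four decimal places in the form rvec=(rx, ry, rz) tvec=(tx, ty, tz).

rvec=(-0.2717, 0.4927, -0.4288) tvec=(-0.0599, -0.0831, 1.1913)

Intrinsics K: fx=703.0, fy=570.9, cx=311.8, cy=250.3
Marker side s = 0.153 m; corners in marker frame (Z=0):
  M0 = (-0.0765, +0.0765, 0)
  M1 = (+0.0765, +0.0765, 0)
  M2 = (+0.0765, -0.0765, 0)
  M3 = (-0.0765, -0.0765, 0)
Detected image corners:
  c0 = (255.590266, 259.369874) px
  c1 = (328.024593, 224.571611) px
  c2 = (297.430762, 161.280029) px
  c3 = (229.598665, 197.659366) px
Planar DLT: solve 8×8 A·h = b for H (H[2,2]=1):
  H  [+365.57247 +102.75444 +276.44888]
  H  [-302.90380 +346.30655 +210.46945]
  H  [-0.33305 -0.29454 +1.00000]
B = K⁻¹H; ‖b₁‖=0.839449, ‖b₂‖=0.839449; λ = 2/(‖b₁‖+‖b₂‖) = 1.191257, sign → tz>0 ⇒ λ=+1.191257
r₁ = λ·B[:,0] = (+0.79544,-0.45810,-0.39675); r₂ = λ·B[:,1] = (+0.32974,+0.87645,-0.35087)
r₃ = r₁×r₂ = (+0.50847,+0.14827,+0.84822); SVD([r₁ r₂ r₃]) → R = UVᵀ:
  R  [+0.79544 +0.32974 +0.50847]
  R  [-0.45810 +0.87645 +0.14827]
  R  [-0.39675 -0.35087 +0.84822]
t = (-0.05990, -0.08311, +1.19126) m
tr R = 2.520112; θ = arccos((tr R − 1)/2) = 0.707397 rad = 40.531°
axis k = ((R−Rᵀ)₃₂, (R−Rᵀ)₁₃, (R−Rᵀ)₂₁) / (2 sinθ) = (-0.384042, +0.696473, -0.606166)
rvec = θ·k = (-0.271670, +0.492683, -0.428800)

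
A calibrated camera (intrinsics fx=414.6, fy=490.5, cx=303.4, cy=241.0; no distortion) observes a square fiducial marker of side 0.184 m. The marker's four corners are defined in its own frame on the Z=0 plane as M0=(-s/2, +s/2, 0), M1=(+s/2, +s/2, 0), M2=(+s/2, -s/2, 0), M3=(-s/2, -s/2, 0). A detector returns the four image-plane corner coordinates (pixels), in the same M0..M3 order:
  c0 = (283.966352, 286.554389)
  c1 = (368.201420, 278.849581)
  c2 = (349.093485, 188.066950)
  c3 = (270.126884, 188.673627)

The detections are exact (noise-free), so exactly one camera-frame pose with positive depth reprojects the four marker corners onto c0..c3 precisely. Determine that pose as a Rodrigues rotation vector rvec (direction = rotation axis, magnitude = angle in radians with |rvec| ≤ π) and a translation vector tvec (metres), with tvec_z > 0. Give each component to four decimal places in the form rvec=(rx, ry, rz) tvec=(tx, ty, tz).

rvec=(-0.4116, -0.3318, -0.1146) tvec=(0.0327, -0.0131, 0.8687)

Intrinsics K: fx=414.6, fy=490.5, cx=303.4, cy=241.0
Marker side s = 0.184 m; corners in marker frame (Z=0):
  M0 = (-0.0920, +0.0920, 0)
  M1 = (+0.0920, +0.0920, 0)
  M2 = (+0.0920, -0.0920, 0)
  M3 = (-0.0920, -0.0920, 0)
Detected image corners:
  c0 = (283.966352, 286.554389) px
  c1 = (368.201420, 278.849581) px
  c2 = (349.093485, 188.066950) px
  c3 = (270.126884, 188.673627) px
Planar DLT: solve 8×8 A·h = b for H (H[2,2]=1):
  H  [+566.88404 -46.51155 +318.98547]
  H  [+70.04095 +410.78705 +233.59731]
  H  [+0.39002 -0.42963 +1.00000]
B = K⁻¹H; ‖b₁‖=1.151081, ‖b₂‖=1.151081; λ = 2/(‖b₁‖+‖b₂‖) = 0.868749, sign → tz>0 ⇒ λ=+0.868749
r₁ = λ·B[:,0] = (+0.93989,-0.04243,+0.33883); r₂ = λ·B[:,1] = (+0.17567,+0.91095,-0.37324)
r₃ = r₁×r₂ = (-0.29282,+0.41033,+0.86365); SVD([r₁ r₂ r₃]) → R = UVᵀ:
  R  [+0.93989 +0.17567 -0.29282]
  R  [-0.04243 +0.91095 +0.41033]
  R  [+0.33883 -0.37324 +0.86365]
t = (+0.03266, -0.01311, +0.86875) m
tr R = 2.714488; θ = arccos((tr R − 1)/2) = 0.540903 rad = 30.991°
axis k = ((R−Rᵀ)₃₂, (R−Rᵀ)₁₃, (R−Rᵀ)₂₁) / (2 sinθ) = (-0.760877, -0.613362, -0.211784)
rvec = θ·k = (-0.411561, -0.331770, -0.114555)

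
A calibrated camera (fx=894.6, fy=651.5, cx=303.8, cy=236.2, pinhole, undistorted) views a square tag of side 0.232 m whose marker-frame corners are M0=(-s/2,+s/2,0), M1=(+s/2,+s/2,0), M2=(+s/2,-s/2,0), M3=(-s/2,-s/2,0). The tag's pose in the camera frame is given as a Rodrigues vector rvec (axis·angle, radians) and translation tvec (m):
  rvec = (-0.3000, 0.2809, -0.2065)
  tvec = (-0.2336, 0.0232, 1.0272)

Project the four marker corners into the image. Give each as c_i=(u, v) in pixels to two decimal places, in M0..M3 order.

c0=(18.82, 338.29) c1=(205.07, 306.41) c2=(180.47, 165.05) c3=(8.07, 202.00)

Intrinsics K: fx=894.6, fy=651.5, cx=303.8, cy=236.2
Marker side s = 0.232 m; corners in marker frame (Z=0):
  M0 = (-0.1160, +0.1160, 0)
  M1 = (+0.1160, +0.1160, 0)
  M2 = (+0.1160, -0.1160, 0)
  M3 = (-0.1160, -0.1160, 0)
rvec = (-0.3000, 0.2809, -0.2065), |rvec| = θ = 0.45994 rad = 26.353°
Rodrigues: sinθ=0.44390, 1−cosθ=0.10392; R = I + sinθ·[k]× + (1−cosθ)·[k]×²:
    [+0.94029 +0.15790 +0.30153]
    [-0.24069 +0.93484 +0.26104]
    [-0.24067 -0.31803 +0.91703]
t = (-0.2336, 0.0232, 1.0272) m
M0: Pc = R·M0+t = (-0.32436, +0.15956, +1.01823); u = 894.6·(-0.32436)/1.01823 + 303.8 = 18.8238, v = 651.5·(+0.15956)/1.01823 + 236.2 = 338.2938
M1: Pc = R·M1+t = (-0.10621, +0.10372, +0.96239); u = 894.6·(-0.10621)/0.96239 + 303.8 = 205.0714, v = 651.5·(+0.10372)/0.96239 + 236.2 = 306.4149
M2: Pc = R·M2+t = (-0.14284, -0.11316, +1.03617); u = 894.6·(-0.14284)/1.03617 + 303.8 = 180.4742, v = 651.5·(-0.11316)/1.03617 + 236.2 = 165.0489
M3: Pc = R·M3+t = (-0.36099, -0.05732, +1.09201); u = 894.6·(-0.36099)/1.09201 + 303.8 = 8.0684, v = 651.5·(-0.05732)/1.09201 + 236.2 = 202.0019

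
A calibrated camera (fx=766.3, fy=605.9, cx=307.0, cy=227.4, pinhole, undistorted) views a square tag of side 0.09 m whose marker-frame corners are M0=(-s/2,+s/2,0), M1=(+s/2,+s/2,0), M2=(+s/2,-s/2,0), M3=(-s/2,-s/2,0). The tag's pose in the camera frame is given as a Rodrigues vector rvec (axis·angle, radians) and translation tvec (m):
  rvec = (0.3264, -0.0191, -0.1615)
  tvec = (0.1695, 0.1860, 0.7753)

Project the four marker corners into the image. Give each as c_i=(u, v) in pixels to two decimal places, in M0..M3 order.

Intrinsics K: fx=766.3, fy=605.9, cx=307.0, cy=227.4
Marker side s = 0.09 m; corners in marker frame (Z=0):
  M0 = (-0.0450, +0.0450, 0)
  M1 = (+0.0450, +0.0450, 0)
  M2 = (+0.0450, -0.0450, 0)
  M3 = (-0.0450, -0.0450, 0)
rvec = (0.3264, -0.0191, -0.1615), |rvec| = θ = 0.36467 rad = 20.894°
Rodrigues: sinθ=0.35664, 1−cosθ=0.06576; R = I + sinθ·[k]× + (1−cosθ)·[k]×²:
    [+0.98692 +0.15486 -0.04475]
    [-0.16103 +0.93442 -0.31769]
    [-0.00739 +0.32074 +0.94714]
t = (0.1695, 0.1860, 0.7753) m
M0: Pc = R·M0+t = (+0.13206, +0.23530, +0.79007); u = 766.3·(+0.13206)/0.79007 + 307.0 = 435.0849, v = 605.9·(+0.23530)/0.79007 + 227.4 = 407.8475
M1: Pc = R·M1+t = (+0.22088, +0.22080, +0.78940); u = 766.3·(+0.22088)/0.78940 + 307.0 = 521.4165, v = 605.9·(+0.22080)/0.78940 + 227.4 = 396.8759
M2: Pc = R·M2+t = (+0.20694, +0.13670, +0.76053); u = 766.3·(+0.20694)/0.76053 + 307.0 = 515.5116, v = 605.9·(+0.13670)/0.76053 + 227.4 = 336.3095
M3: Pc = R·M3+t = (+0.11812, +0.15120, +0.76120); u = 766.3·(+0.11812)/0.76120 + 307.0 = 425.9113, v = 605.9·(+0.15120)/0.76120 + 227.4 = 347.7501

c0=(435.08, 407.85) c1=(521.42, 396.88) c2=(515.51, 336.31) c3=(425.91, 347.75)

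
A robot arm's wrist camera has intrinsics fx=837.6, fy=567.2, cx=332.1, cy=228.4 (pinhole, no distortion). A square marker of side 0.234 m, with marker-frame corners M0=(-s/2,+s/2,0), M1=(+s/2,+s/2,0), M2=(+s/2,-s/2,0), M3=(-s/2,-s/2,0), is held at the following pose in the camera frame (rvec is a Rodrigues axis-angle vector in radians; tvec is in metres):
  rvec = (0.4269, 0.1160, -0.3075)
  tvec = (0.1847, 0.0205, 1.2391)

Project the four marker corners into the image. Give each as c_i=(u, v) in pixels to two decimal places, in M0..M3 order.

Intrinsics K: fx=837.6, fy=567.2, cx=332.1, cy=228.4
Marker side s = 0.234 m; corners in marker frame (Z=0):
  M0 = (-0.1170, +0.1170, 0)
  M1 = (+0.1170, +0.1170, 0)
  M2 = (+0.1170, -0.1170, 0)
  M3 = (-0.1170, -0.1170, 0)
rvec = (0.4269, 0.1160, -0.3075), |rvec| = θ = 0.53875 rad = 30.868°
Rodrigues: sinθ=0.51307, 1−cosθ=0.14165; R = I + sinθ·[k]× + (1−cosθ)·[k]×²:
    [+0.94729 +0.31701 +0.04641]
    [-0.26867 +0.86492 -0.42395]
    [-0.17453 +0.38914 +0.90449]
t = (0.1847, 0.0205, 1.2391) m
M0: Pc = R·M0+t = (+0.11096, +0.15313, +1.30505); u = 837.6·(+0.11096)/1.30505 + 332.1 = 403.3139, v = 567.2·(+0.15313)/1.30505 + 228.4 = 294.9532
M1: Pc = R·M1+t = (+0.33262, +0.09026, +1.26421); u = 837.6·(+0.33262)/1.26421 + 332.1 = 552.4785, v = 567.2·(+0.09026)/1.26421 + 228.4 = 268.8963
M2: Pc = R·M2+t = (+0.25844, -0.11213, +1.17315); u = 837.6·(+0.25844)/1.17315 + 332.1 = 516.6218, v = 567.2·(-0.11213)/1.17315 + 228.4 = 174.1870
M3: Pc = R·M3+t = (+0.03678, -0.04926, +1.21399); u = 837.6·(+0.03678)/1.21399 + 332.1 = 357.4750, v = 567.2·(-0.04926)/1.21399 + 228.4 = 205.3845

c0=(403.31, 294.95) c1=(552.48, 268.90) c2=(516.62, 174.19) c3=(357.47, 205.38)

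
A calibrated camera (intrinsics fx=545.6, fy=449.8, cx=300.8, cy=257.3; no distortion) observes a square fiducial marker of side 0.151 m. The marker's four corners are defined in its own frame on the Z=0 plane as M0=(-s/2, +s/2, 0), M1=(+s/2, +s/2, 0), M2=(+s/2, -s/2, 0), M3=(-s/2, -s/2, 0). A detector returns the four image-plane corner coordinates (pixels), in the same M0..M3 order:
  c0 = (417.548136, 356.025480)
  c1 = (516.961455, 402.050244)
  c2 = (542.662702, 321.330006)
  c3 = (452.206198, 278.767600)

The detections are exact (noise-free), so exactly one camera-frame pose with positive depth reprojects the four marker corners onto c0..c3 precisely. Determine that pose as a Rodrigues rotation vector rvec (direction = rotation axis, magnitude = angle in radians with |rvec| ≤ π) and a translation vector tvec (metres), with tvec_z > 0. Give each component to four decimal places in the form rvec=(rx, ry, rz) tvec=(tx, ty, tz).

Intrinsics K: fx=545.6, fy=449.8, cx=300.8, cy=257.3
Marker side s = 0.151 m; corners in marker frame (Z=0):
  M0 = (-0.0755, +0.0755, 0)
  M1 = (+0.0755, +0.0755, 0)
  M2 = (+0.0755, -0.0755, 0)
  M3 = (-0.0755, -0.0755, 0)
Detected image corners:
  c0 = (417.548136, 356.025480) px
  c1 = (516.961455, 402.050244) px
  c2 = (542.662702, 321.330006) px
  c3 = (452.206198, 278.767600) px
Planar DLT: solve 8×8 A·h = b for H (H[2,2]=1):
  H  [+651.94046 -493.30794 +483.22074]
  H  [+310.12184 +316.50306 +337.81384]
  H  [+0.05099 -0.60860 +1.00000]
B = K⁻¹H; ‖b₁‖=1.341641, ‖b₂‖=1.341641; λ = 2/(‖b₁‖+‖b₂‖) = 0.745356, sign → tz>0 ⇒ λ=+0.745356
r₁ = λ·B[:,0] = (+0.86968,+0.49216,+0.03801); r₂ = λ·B[:,1] = (-0.42383,+0.78396,-0.45363)
r₃ = r₁×r₂ = (-0.25305,+0.37840,+0.89038); SVD([r₁ r₂ r₃]) → R = UVᵀ:
  R  [+0.86968 -0.42383 -0.25305]
  R  [+0.49216 +0.78396 +0.37840]
  R  [+0.03801 -0.45363 +0.89038]
t = (+0.24921, +0.13342, +0.74536) m
tr R = 2.544018; θ = arccos((tr R − 1)/2) = 0.688800 rad = 39.465°
axis k = ((R−Rᵀ)₃₂, (R−Rᵀ)₁₃, (R−Rᵀ)₂₁) / (2 sinθ) = (-0.654509, -0.228959, +0.720552)
rvec = θ·k = (-0.450826, -0.157707, +0.496316)

rvec=(-0.4508, -0.1577, 0.4963) tvec=(0.2492, 0.1334, 0.7454)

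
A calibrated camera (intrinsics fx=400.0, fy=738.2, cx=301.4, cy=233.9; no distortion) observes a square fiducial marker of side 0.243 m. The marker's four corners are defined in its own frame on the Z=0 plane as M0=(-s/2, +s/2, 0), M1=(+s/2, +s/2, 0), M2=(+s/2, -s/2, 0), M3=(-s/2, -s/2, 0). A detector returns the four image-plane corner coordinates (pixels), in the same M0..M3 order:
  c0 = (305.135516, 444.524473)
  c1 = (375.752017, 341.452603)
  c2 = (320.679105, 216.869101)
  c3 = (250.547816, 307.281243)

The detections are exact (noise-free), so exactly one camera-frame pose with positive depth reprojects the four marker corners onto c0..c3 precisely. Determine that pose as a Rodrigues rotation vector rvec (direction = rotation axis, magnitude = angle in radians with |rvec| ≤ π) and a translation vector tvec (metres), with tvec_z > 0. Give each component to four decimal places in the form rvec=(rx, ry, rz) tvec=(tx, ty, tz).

Intrinsics K: fx=400.0, fy=738.2, cx=301.4, cy=233.9
Marker side s = 0.243 m; corners in marker frame (Z=0):
  M0 = (-0.1215, +0.1215, 0)
  M1 = (+0.1215, +0.1215, 0)
  M2 = (+0.1215, -0.1215, 0)
  M3 = (-0.1215, -0.1215, 0)
Detected image corners:
  c0 = (305.135516, 444.524473) px
  c1 = (375.752017, 341.452603) px
  c2 = (320.679105, 216.869101) px
  c3 = (250.547816, 307.281243) px
Planar DLT: solve 8×8 A·h = b for H (H[2,2]=1):
  H  [+364.46808 +158.43777 +313.33603]
  H  [-319.07610 +467.63566 +324.41772]
  H  [+0.23924 -0.21477 +1.00000]
B = K⁻¹H; ‖b₁‖=0.921715, ‖b₂‖=0.921715; λ = 2/(‖b₁‖+‖b₂‖) = 1.084935, sign → tz>0 ⇒ λ=+1.084935
r₁ = λ·B[:,0] = (+0.79298,-0.55119,+0.25956); r₂ = λ·B[:,1] = (+0.60531,+0.76112,-0.23302)
r₃ = r₁×r₂ = (-0.06912,+0.34189,+0.93719); SVD([r₁ r₂ r₃]) → R = UVᵀ:
  R  [+0.79298 +0.60531 -0.06912]
  R  [-0.55119 +0.76112 +0.34189]
  R  [+0.25956 -0.23302 +0.93719]
t = (+0.03237, +0.13303, +1.08493) m
tr R = 2.491290; θ = arccos((tr R − 1)/2) = 0.729294 rad = 41.785°
axis k = ((R−Rᵀ)₃₂, (R−Rᵀ)₁₃, (R−Rᵀ)₂₁) / (2 sinθ) = (-0.431391, -0.246632, -0.867799)
rvec = θ·k = (-0.314611, -0.179867, -0.632880)

rvec=(-0.3146, -0.1799, -0.6329) tvec=(0.0324, 0.1330, 1.0849)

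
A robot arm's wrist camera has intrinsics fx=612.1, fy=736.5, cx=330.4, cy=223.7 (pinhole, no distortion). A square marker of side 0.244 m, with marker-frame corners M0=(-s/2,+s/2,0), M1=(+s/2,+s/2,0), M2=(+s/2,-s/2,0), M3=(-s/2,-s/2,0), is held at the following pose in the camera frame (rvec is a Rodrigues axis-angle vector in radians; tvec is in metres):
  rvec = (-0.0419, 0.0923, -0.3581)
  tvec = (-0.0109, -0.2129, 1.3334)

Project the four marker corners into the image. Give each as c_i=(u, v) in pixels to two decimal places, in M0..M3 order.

Intrinsics K: fx=612.1, fy=736.5, cx=330.4, cy=223.7
Marker side s = 0.244 m; corners in marker frame (Z=0):
  M0 = (-0.1220, +0.1220, 0)
  M1 = (+0.1220, +0.1220, 0)
  M2 = (+0.1220, -0.1220, 0)
  M3 = (-0.1220, -0.1220, 0)
rvec = (-0.0419, 0.0923, -0.3581), |rvec| = θ = 0.37217 rad = 21.324°
Rodrigues: sinθ=0.36364, 1−cosθ=0.06846; R = I + sinθ·[k]× + (1−cosθ)·[k]×²:
    [+0.93241 +0.34798 +0.09760]
    [-0.35180 +0.93575 +0.02460]
    [-0.08277 -0.05728 +0.99492]
t = (-0.0109, -0.2129, 1.3334) m
M0: Pc = R·M0+t = (-0.08220, -0.05582, +1.33651); u = 612.1·(-0.08220)/1.33651 + 330.4 = 292.7536, v = 736.5·(-0.05582)/1.33651 + 223.7 = 192.9405
M1: Pc = R·M1+t = (+0.14531, -0.14166, +1.31631); u = 612.1·(+0.14531)/1.31631 + 330.4 = 397.9694, v = 736.5·(-0.14166)/1.31631 + 223.7 = 144.4399
M2: Pc = R·M2+t = (+0.06040, -0.36998, +1.33029); u = 612.1·(+0.06040)/1.33029 + 330.4 = 358.1917, v = 736.5·(-0.36998)/1.33029 + 223.7 = 18.8639
M3: Pc = R·M3+t = (-0.16711, -0.28414, +1.35049); u = 612.1·(-0.16711)/1.35049 + 330.4 = 254.6596, v = 736.5·(-0.28414)/1.35049 + 223.7 = 68.7406

c0=(292.75, 192.94) c1=(397.97, 144.44) c2=(358.19, 18.86) c3=(254.66, 68.74)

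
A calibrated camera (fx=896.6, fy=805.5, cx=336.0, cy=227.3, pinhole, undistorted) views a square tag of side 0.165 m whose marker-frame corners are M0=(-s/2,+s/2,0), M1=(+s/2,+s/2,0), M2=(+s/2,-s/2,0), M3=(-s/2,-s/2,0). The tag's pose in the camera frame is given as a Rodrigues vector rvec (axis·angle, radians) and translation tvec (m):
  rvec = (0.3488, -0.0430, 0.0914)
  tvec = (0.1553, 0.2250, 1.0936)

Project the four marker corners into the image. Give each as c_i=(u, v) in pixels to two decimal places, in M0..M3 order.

Intrinsics K: fx=896.6, fy=805.5, cx=336.0, cy=227.3
Marker side s = 0.165 m; corners in marker frame (Z=0):
  M0 = (-0.0825, +0.0825, 0)
  M1 = (+0.0825, +0.0825, 0)
  M2 = (+0.0825, -0.0825, 0)
  M3 = (-0.0825, -0.0825, 0)
rvec = (0.3488, -0.0430, 0.0914), |rvec| = θ = 0.36313 rad = 20.806°
Rodrigues: sinθ=0.35520, 1−cosθ=0.06521; R = I + sinθ·[k]× + (1−cosθ)·[k]×²:
    [+0.99495 -0.09682 -0.02630]
    [+0.08199 +0.93570 -0.34313]
    [+0.05783 +0.33924 +0.93892]
t = (0.1553, 0.2250, 1.0936) m
M0: Pc = R·M0+t = (+0.06523, +0.29543, +1.11682); u = 896.6·(+0.06523)/1.11682 + 336.0 = 388.3666, v = 805.5·(+0.29543)/1.11682 + 227.3 = 440.3790
M1: Pc = R·M1+t = (+0.22940, +0.30896, +1.12636); u = 896.6·(+0.22940)/1.12636 + 336.0 = 518.6030, v = 805.5·(+0.30896)/1.12636 + 227.3 = 448.2483
M2: Pc = R·M2+t = (+0.24537, +0.15457, +1.07038); u = 896.6·(+0.24537)/1.07038 + 336.0 = 541.5339, v = 805.5·(+0.15457)/1.07038 + 227.3 = 343.6180
M3: Pc = R·M3+t = (+0.08120, +0.14104, +1.06084); u = 896.6·(+0.08120)/1.06084 + 336.0 = 404.6319, v = 805.5·(+0.14104)/1.06084 + 227.3 = 334.3924

c0=(388.37, 440.38) c1=(518.60, 448.25) c2=(541.53, 343.62) c3=(404.63, 334.39)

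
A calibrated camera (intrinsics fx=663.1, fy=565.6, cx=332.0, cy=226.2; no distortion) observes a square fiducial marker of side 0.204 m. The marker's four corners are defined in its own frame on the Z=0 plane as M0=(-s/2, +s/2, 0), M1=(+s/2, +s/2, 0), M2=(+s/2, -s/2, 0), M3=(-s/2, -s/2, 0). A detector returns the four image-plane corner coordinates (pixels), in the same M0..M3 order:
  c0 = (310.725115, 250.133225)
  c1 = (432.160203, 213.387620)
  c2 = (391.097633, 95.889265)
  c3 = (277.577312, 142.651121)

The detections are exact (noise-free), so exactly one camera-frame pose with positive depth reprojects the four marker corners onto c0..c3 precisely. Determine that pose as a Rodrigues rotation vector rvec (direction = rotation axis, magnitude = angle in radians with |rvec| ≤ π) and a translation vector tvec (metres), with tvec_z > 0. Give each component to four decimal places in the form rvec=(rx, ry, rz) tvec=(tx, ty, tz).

Intrinsics K: fx=663.1, fy=565.6, cx=332.0, cy=226.2
Marker side s = 0.204 m; corners in marker frame (Z=0):
  M0 = (-0.1020, +0.1020, 0)
  M1 = (+0.1020, +0.1020, 0)
  M2 = (+0.1020, -0.1020, 0)
  M3 = (-0.1020, -0.1020, 0)
Detected image corners:
  c0 = (310.725115, 250.133225) px
  c1 = (432.160203, 213.387620) px
  c2 = (391.097633, 95.889265) px
  c3 = (277.577312, 142.651121) px
Planar DLT: solve 8×8 A·h = b for H (H[2,2]=1):
  H  [+398.94577 +120.12752 +349.56613]
  H  [-292.93343 +519.94452 +175.59291]
  H  [-0.50040 -0.17221 +1.00000]
B = K⁻¹H; ‖b₁‖=1.038070, ‖b₂‖=1.038070; λ = 2/(‖b₁‖+‖b₂‖) = 0.963326, sign → tz>0 ⇒ λ=+0.963326
r₁ = λ·B[:,0] = (+0.82092,-0.30614,-0.48204); r₂ = λ·B[:,1] = (+0.25758,+0.95191,-0.16589)
r₃ = r₁×r₂ = (+0.50965,+0.01202,+0.86030); SVD([r₁ r₂ r₃]) → R = UVᵀ:
  R  [+0.82092 +0.25758 +0.50965]
  R  [-0.30614 +0.95191 +0.01202]
  R  [-0.48204 -0.16589 +0.86030]
t = (+0.02552, -0.08619, +0.96333) m
tr R = 2.633131; θ = arccos((tr R − 1)/2) = 0.615360 rad = 35.258°
axis k = ((R−Rᵀ)₃₂, (R−Rᵀ)₁₃, (R−Rᵀ)₂₁) / (2 sinθ) = (-0.154105, +0.858977, -0.488273)
rvec = θ·k = (-0.094830, +0.528580, -0.300464)

rvec=(-0.0948, 0.5286, -0.3005) tvec=(0.0255, -0.0862, 0.9633)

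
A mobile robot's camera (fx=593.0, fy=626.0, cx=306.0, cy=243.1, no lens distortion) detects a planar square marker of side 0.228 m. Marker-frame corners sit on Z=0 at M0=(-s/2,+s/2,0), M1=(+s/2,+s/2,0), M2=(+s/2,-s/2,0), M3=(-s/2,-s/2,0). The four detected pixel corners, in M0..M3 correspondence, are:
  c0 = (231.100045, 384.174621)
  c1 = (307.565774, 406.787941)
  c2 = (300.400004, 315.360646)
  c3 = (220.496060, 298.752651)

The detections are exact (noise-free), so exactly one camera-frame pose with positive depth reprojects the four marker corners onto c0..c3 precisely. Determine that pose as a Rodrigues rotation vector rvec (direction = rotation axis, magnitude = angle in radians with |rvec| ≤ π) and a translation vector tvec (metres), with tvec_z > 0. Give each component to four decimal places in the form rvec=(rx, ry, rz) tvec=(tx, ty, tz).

Intrinsics K: fx=593.0, fy=626.0, cx=306.0, cy=243.1
Marker side s = 0.228 m; corners in marker frame (Z=0):
  M0 = (-0.1140, +0.1140, 0)
  M1 = (+0.1140, +0.1140, 0)
  M2 = (+0.1140, -0.1140, 0)
  M3 = (-0.1140, -0.1140, 0)
Detected image corners:
  c0 = (231.100045, 384.174621) px
  c1 = (307.565774, 406.787941) px
  c2 = (300.400004, 315.360646) px
  c3 = (220.496060, 298.752651) px
Planar DLT: solve 8×8 A·h = b for H (H[2,2]=1):
  H  [+250.14906 +100.87911 +263.45091]
  H  [-36.39142 +469.00314 +352.05063]
  H  [-0.34945 +0.23259 +1.00000]
B = K⁻¹H; ‖b₁‖=0.700524, ‖b₂‖=0.700524; λ = 2/(‖b₁‖+‖b₂‖) = 1.427502, sign → tz>0 ⇒ λ=+1.427502
r₁ = λ·B[:,0] = (+0.85959,+0.11074,-0.49885); r₂ = λ·B[:,1] = (+0.07151,+0.94056,+0.33202)
r₃ = r₁×r₂ = (+0.50596,-0.32107,+0.80057); SVD([r₁ r₂ r₃]) → R = UVᵀ:
  R  [+0.85959 +0.07151 +0.50596]
  R  [+0.11074 +0.94056 -0.32107]
  R  [-0.49885 +0.33202 +0.80057]
t = (-0.10243, +0.24845, +1.42750) m
tr R = 2.600718; θ = arccos((tr R − 1)/2) = 0.642902 rad = 36.836°
axis k = ((R−Rᵀ)₃₂, (R−Rᵀ)₁₃, (R−Rᵀ)₂₁) / (2 sinθ) = (+0.544677, +0.838008, +0.032711)
rvec = θ·k = (+0.350174, +0.538757, +0.021030)

rvec=(0.3502, 0.5388, 0.0210) tvec=(-0.1024, 0.2484, 1.4275)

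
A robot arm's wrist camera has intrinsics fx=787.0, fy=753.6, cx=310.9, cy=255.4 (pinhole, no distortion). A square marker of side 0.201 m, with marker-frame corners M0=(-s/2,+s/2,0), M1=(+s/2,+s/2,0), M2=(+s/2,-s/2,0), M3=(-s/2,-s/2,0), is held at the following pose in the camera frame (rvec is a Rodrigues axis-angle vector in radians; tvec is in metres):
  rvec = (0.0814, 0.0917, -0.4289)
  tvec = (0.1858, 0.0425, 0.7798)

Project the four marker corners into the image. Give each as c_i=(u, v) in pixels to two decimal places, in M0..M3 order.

c0=(446.15, 420.90) c1=(634.63, 345.10) c2=(552.96, 166.63) c3=(363.82, 248.42)

Intrinsics K: fx=787.0, fy=753.6, cx=310.9, cy=255.4
Marker side s = 0.201 m; corners in marker frame (Z=0):
  M0 = (-0.1005, +0.1005, 0)
  M1 = (+0.1005, +0.1005, 0)
  M2 = (+0.1005, -0.1005, 0)
  M3 = (-0.1005, -0.1005, 0)
rvec = (0.0814, 0.0917, -0.4289), |rvec| = θ = 0.44608 rad = 25.559°
Rodrigues: sinθ=0.43144, 1−cosθ=0.09786; R = I + sinθ·[k]× + (1−cosθ)·[k]×²:
    [+0.90540 +0.41849 +0.07152]
    [-0.41115 +0.90628 -0.09807]
    [-0.10586 +0.05939 +0.99261]
t = (0.1858, 0.0425, 0.7798) m
M0: Pc = R·M0+t = (+0.13687, +0.17490, +0.79641); u = 787.0·(+0.13687)/0.79641 + 310.9 = 446.1484, v = 753.6·(+0.17490)/0.79641 + 255.4 = 420.9002
M1: Pc = R·M1+t = (+0.31885, +0.09226, +0.77513); u = 787.0·(+0.31885)/0.77513 + 310.9 = 634.6338, v = 753.6·(+0.09226)/0.77513 + 255.4 = 345.0983
M2: Pc = R·M2+t = (+0.23473, -0.08990, +0.76319); u = 787.0·(+0.23473)/0.76319 + 310.9 = 552.9573, v = 753.6·(-0.08990)/0.76319 + 255.4 = 166.6288
M3: Pc = R·M3+t = (+0.05275, -0.00726, +0.78447); u = 787.0·(+0.05275)/0.78447 + 310.9 = 363.8192, v = 753.6·(-0.00726)/0.78447 + 255.4 = 248.4248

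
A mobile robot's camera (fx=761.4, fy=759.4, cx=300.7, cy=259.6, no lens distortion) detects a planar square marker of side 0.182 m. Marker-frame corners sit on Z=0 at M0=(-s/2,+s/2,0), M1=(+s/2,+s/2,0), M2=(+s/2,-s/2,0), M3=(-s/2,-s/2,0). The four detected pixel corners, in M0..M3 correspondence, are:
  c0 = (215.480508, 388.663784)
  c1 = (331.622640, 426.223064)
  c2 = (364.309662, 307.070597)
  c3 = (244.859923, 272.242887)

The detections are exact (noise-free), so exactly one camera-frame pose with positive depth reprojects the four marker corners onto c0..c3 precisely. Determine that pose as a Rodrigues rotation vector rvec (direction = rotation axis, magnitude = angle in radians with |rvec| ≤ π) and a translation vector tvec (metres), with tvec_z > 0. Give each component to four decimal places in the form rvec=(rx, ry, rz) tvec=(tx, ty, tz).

rvec=(0.1001, 0.1965, 0.2652) tvec=(-0.0184, 0.1305, 1.1099)

Intrinsics K: fx=761.4, fy=759.4, cx=300.7, cy=259.6
Marker side s = 0.182 m; corners in marker frame (Z=0):
  M0 = (-0.0910, +0.0910, 0)
  M1 = (+0.0910, +0.0910, 0)
  M2 = (+0.0910, -0.0910, 0)
  M3 = (-0.0910, -0.0910, 0)
Detected image corners:
  c0 = (215.480508, 388.663784) px
  c1 = (331.622640, 426.223064) px
  c2 = (364.309662, 307.070597) px
  c3 = (244.859923, 272.242887) px
Planar DLT: solve 8×8 A·h = b for H (H[2,2]=1):
  H  [+600.38518 -138.09775 +288.04364]
  H  [+142.56833 +685.99226 +348.88222]
  H  [-0.16174 +0.11167 +1.00000]
B = K⁻¹H; ‖b₁‖=0.901006, ‖b₂‖=0.901006; λ = 2/(‖b₁‖+‖b₂‖) = 1.109871, sign → tz>0 ⇒ λ=+1.109871
r₁ = λ·B[:,0] = (+0.94606,+0.26973,-0.17951); r₂ = λ·B[:,1] = (-0.25025,+0.96022,+0.12394)
r₃ = r₁×r₂ = (+0.20580,-0.07233,+0.97592); SVD([r₁ r₂ r₃]) → R = UVᵀ:
  R  [+0.94606 -0.25025 +0.20580]
  R  [+0.26973 +0.96022 -0.07233]
  R  [-0.17951 +0.12394 +0.97592]
t = (-0.01845, +0.13049, +1.10987) m
tr R = 2.882190; θ = arccos((tr R − 1)/2) = 0.344942 rad = 19.764°
axis k = ((R−Rᵀ)₃₂, (R−Rᵀ)₁₃, (R−Rᵀ)₂₁) / (2 sinθ) = (+0.290226, +0.569735, +0.768876)
rvec = θ·k = (+0.100111, +0.196525, +0.265217)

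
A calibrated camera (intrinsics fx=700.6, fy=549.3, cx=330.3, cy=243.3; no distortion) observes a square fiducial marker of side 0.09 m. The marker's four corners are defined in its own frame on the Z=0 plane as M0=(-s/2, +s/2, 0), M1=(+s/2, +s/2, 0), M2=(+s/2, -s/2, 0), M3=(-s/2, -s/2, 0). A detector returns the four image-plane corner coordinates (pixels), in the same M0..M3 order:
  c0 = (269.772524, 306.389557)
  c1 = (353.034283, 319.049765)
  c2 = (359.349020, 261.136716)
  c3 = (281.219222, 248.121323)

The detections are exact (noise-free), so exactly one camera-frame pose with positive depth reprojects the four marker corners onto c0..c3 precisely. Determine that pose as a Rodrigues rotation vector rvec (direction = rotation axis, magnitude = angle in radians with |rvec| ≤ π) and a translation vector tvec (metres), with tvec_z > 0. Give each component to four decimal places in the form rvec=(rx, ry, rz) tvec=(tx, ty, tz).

Intrinsics K: fx=700.6, fy=549.3, cx=330.3, cy=243.3
Marker side s = 0.09 m; corners in marker frame (Z=0):
  M0 = (-0.0450, +0.0450, 0)
  M1 = (+0.0450, +0.0450, 0)
  M2 = (+0.0450, -0.0450, 0)
  M3 = (-0.0450, -0.0450, 0)
Detected image corners:
  c0 = (269.772524, 306.389557) px
  c1 = (353.034283, 319.049765) px
  c2 = (359.349020, 261.136716) px
  c3 = (281.219222, 248.121323) px
Planar DLT: solve 8×8 A·h = b for H (H[2,2]=1):
  H  [+964.84363 -313.97304 +316.37737]
  H  [+204.76446 +451.81029 +282.84541]
  H  [+0.21878 -0.68255 +1.00000]
B = K⁻¹H; ‖b₁‖=1.321781, ‖b₂‖=1.321781; λ = 2/(‖b₁‖+‖b₂‖) = 0.756555, sign → tz>0 ⇒ λ=+0.756555
r₁ = λ·B[:,0] = (+0.96387,+0.20871,+0.16552); r₂ = λ·B[:,1] = (-0.09560,+0.85100,-0.51639)
r₃ = r₁×r₂ = (-0.24863,+0.48191,+0.84021); SVD([r₁ r₂ r₃]) → R = UVᵀ:
  R  [+0.96387 -0.09560 -0.24863]
  R  [+0.20871 +0.85100 +0.48191]
  R  [+0.16552 -0.51639 +0.84021]
t = (-0.01503, +0.05447, +0.75655) m
tr R = 2.655080; θ = arccos((tr R − 1)/2) = 0.596085 rad = 34.153°
axis k = ((R−Rᵀ)₃₂, (R−Rᵀ)₁₃, (R−Rᵀ)₂₁) / (2 sinθ) = (-0.889099, -0.368849, +0.271023)
rvec = θ·k = (-0.529978, -0.219865, +0.161553)

rvec=(-0.5300, -0.2199, 0.1616) tvec=(-0.0150, 0.0545, 0.7566)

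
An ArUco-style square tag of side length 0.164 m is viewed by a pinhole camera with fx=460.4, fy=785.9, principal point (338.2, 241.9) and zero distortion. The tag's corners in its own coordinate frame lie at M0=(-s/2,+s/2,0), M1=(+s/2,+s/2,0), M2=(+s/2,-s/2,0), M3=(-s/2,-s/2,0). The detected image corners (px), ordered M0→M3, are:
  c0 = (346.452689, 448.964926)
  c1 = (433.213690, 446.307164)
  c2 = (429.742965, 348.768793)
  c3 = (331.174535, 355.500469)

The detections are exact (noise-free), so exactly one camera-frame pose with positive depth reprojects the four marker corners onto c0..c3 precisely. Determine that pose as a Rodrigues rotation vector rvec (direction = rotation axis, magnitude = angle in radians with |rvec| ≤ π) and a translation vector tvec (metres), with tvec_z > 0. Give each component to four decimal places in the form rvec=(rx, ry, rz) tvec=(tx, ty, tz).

Intrinsics K: fx=460.4, fy=785.9, cx=338.2, cy=241.9
Marker side s = 0.164 m; corners in marker frame (Z=0):
  M0 = (-0.0820, +0.0820, 0)
  M1 = (+0.0820, +0.0820, 0)
  M2 = (+0.0820, -0.0820, 0)
  M3 = (-0.0820, -0.0820, 0)
Detected image corners:
  c0 = (346.452689, 448.964926) px
  c1 = (433.213690, 446.307164) px
  c2 = (429.742965, 348.768793) px
  c3 = (331.174535, 355.500469) px
Planar DLT: solve 8×8 A·h = b for H (H[2,2]=1):
  H  [+477.62204 +365.65880 +384.61424]
  H  [-116.11430 +901.72768 +403.05753]
  H  [-0.22082 +0.79930 +1.00000]
B = K⁻¹H; ‖b₁‖=1.222376, ‖b₂‖=1.222376; λ = 2/(‖b₁‖+‖b₂‖) = 0.818079, sign → tz>0 ⇒ λ=+0.818079
r₁ = λ·B[:,0] = (+0.98138,-0.06527,-0.18065); r₂ = λ·B[:,1] = (+0.16940,+0.73738,+0.65389)
r₃ = r₁×r₂ = (+0.09053,-0.67231,+0.73471); SVD([r₁ r₂ r₃]) → R = UVᵀ:
  R  [+0.98138 +0.16940 +0.09053]
  R  [-0.06527 +0.73738 -0.67231]
  R  [-0.18065 +0.65389 +0.73471]
t = (+0.08247, +0.16776, +0.81808) m
tr R = 2.453472; θ = arccos((tr R − 1)/2) = 0.757238 rad = 43.387°
axis k = ((R−Rᵀ)₃₂, (R−Rᵀ)₁₃, (R−Rᵀ)₂₁) / (2 sinθ) = (+0.965330, +0.197387, -0.170813)
rvec = θ·k = (+0.730984, +0.149469, -0.129346)

rvec=(0.7310, 0.1495, -0.1293) tvec=(0.0825, 0.1678, 0.8181)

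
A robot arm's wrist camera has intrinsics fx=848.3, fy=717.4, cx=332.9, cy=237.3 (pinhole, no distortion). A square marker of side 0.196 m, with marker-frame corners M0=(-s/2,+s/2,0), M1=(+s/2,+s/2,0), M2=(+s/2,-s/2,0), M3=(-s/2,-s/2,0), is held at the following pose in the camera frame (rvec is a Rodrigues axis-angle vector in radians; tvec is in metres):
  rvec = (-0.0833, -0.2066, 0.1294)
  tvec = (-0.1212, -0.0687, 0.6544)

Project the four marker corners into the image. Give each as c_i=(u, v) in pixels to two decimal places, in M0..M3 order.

Intrinsics K: fx=848.3, fy=717.4, cx=332.9, cy=237.3
Marker side s = 0.196 m; corners in marker frame (Z=0):
  M0 = (-0.0980, +0.0980, 0)
  M1 = (+0.0980, +0.0980, 0)
  M2 = (+0.0980, -0.0980, 0)
  M3 = (-0.0980, -0.0980, 0)
rvec = (-0.0833, -0.2066, 0.1294), |rvec| = θ = 0.25762 rad = 14.760°
Rodrigues: sinθ=0.25478, 1−cosθ=0.03300; R = I + sinθ·[k]× + (1−cosθ)·[k]×²:
    [+0.97045 -0.11942 -0.20968]
    [+0.13653 +0.98822 +0.06909]
    [+0.19896 -0.09567 +0.97533]
t = (-0.1212, -0.0687, 0.6544) m
M0: Pc = R·M0+t = (-0.22801, +0.01477, +0.62553); u = 848.3·(-0.22801)/0.62553 + 332.9 = 23.6908, v = 717.4·(+0.01477)/0.62553 + 237.3 = 254.2347
M1: Pc = R·M1+t = (-0.03780, +0.04153, +0.66452); u = 848.3·(-0.03780)/0.66452 + 332.9 = 284.6479, v = 717.4·(+0.04153)/0.66452 + 237.3 = 282.1303
M2: Pc = R·M2+t = (-0.01439, -0.15217, +0.68327); u = 848.3·(-0.01439)/0.68327 + 332.9 = 315.0306, v = 717.4·(-0.15217)/0.68327 + 237.3 = 77.5343
M3: Pc = R·M3+t = (-0.20460, -0.17893, +0.64428); u = 848.3·(-0.20460)/0.64428 + 332.9 = 63.5080, v = 717.4·(-0.17893)/0.64428 + 237.3 = 38.0669

c0=(23.69, 254.23) c1=(284.65, 282.13) c2=(315.03, 77.53) c3=(63.51, 38.07)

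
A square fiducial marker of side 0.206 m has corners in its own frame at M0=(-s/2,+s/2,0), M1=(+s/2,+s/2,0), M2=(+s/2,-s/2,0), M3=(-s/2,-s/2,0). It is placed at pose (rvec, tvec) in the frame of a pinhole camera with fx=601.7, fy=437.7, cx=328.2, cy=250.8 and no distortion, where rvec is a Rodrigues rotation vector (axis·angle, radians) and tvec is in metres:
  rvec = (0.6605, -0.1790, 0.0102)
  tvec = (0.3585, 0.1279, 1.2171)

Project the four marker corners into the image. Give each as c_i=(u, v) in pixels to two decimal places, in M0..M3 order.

Intrinsics K: fx=601.7, fy=437.7, cx=328.2, cy=250.8
Marker side s = 0.206 m; corners in marker frame (Z=0):
  M0 = (-0.1030, +0.1030, 0)
  M1 = (+0.1030, +0.1030, 0)
  M2 = (+0.1030, -0.1030, 0)
  M3 = (-0.1030, -0.1030, 0)
rvec = (0.6605, -0.1790, 0.0102), |rvec| = θ = 0.68440 rad = 39.213°
Rodrigues: sinθ=0.63221, 1−cosθ=0.22520; R = I + sinθ·[k]× + (1−cosθ)·[k]×²:
    [+0.98455 -0.06627 -0.16211]
    [-0.04742 +0.79020 -0.61101]
    [+0.16859 +0.60925 +0.77485]
t = (0.3585, 0.1279, 1.2171) m
M0: Pc = R·M0+t = (+0.25027, +0.21418, +1.26249); u = 601.7·(+0.25027)/1.26249 + 328.2 = 447.4766, v = 437.7·(+0.21418)/1.26249 + 250.8 = 325.0537
M1: Pc = R·M1+t = (+0.45308, +0.20441, +1.29722); u = 601.7·(+0.45308)/1.29722 + 328.2 = 538.3574, v = 437.7·(+0.20441)/1.29722 + 250.8 = 319.7697
M2: Pc = R·M2+t = (+0.46673, +0.04162, +1.17171); u = 601.7·(+0.46673)/1.17171 + 328.2 = 567.8780, v = 437.7·(+0.04162)/1.17171 + 250.8 = 266.3492
M3: Pc = R·M3+t = (+0.26392, +0.05139, +1.13698); u = 601.7·(+0.26392)/1.13698 + 328.2 = 467.8670, v = 437.7·(+0.05139)/1.13698 + 250.8 = 270.5848

c0=(447.48, 325.05) c1=(538.36, 319.77) c2=(567.88, 266.35) c3=(467.87, 270.58)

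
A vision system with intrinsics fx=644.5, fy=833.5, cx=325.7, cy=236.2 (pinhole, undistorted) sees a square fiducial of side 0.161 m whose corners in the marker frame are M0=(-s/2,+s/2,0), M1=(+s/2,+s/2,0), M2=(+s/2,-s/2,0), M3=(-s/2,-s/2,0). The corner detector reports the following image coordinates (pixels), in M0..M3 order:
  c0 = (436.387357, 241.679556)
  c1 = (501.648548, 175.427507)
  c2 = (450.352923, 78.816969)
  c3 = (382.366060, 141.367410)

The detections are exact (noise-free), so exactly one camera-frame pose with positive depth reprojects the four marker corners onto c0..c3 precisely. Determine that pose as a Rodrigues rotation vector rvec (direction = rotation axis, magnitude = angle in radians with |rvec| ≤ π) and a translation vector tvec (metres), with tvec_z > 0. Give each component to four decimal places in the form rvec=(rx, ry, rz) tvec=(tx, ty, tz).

rvec=(-0.0429, -0.3057, -0.6183) tvec=(0.2044, -0.1038, 1.1183)

Intrinsics K: fx=644.5, fy=833.5, cx=325.7, cy=236.2
Marker side s = 0.161 m; corners in marker frame (Z=0):
  M0 = (-0.0805, +0.0805, 0)
  M1 = (+0.0805, +0.0805, 0)
  M2 = (+0.0805, -0.0805, 0)
  M3 = (-0.0805, -0.0805, 0)
Detected image corners:
  c0 = (436.387357, 241.679556) px
  c1 = (501.648548, 175.427507) px
  c2 = (450.352923, 78.816969) px
  c3 = (382.366060, 141.367410) px
Planar DLT: solve 8×8 A·h = b for H (H[2,2]=1):
  H  [+530.42820 +347.18736 +443.49248]
  H  [-358.06962 +618.62169 +158.82154]
  H  [+0.26349 +0.04585 +1.00000]
B = K⁻¹H; ‖b₁‖=0.894208, ‖b₂‖=0.894208; λ = 2/(‖b₁‖+‖b₂‖) = 1.118308, sign → tz>0 ⇒ λ=+1.118308
r₁ = λ·B[:,0] = (+0.77147,-0.56393,+0.29467); r₂ = λ·B[:,1] = (+0.57651,+0.81548,+0.05127)
r₃ = r₁×r₂ = (-0.26921,+0.13033,+0.95422); SVD([r₁ r₂ r₃]) → R = UVᵀ:
  R  [+0.77147 +0.57651 -0.26921]
  R  [-0.56393 +0.81548 +0.13033]
  R  [+0.29467 +0.05127 +0.95422]
t = (+0.20439, -0.10382, +1.11831) m
tr R = 2.541165; θ = arccos((tr R − 1)/2) = 0.691041 rad = 39.594°
axis k = ((R−Rᵀ)₃₂, (R−Rᵀ)₁₃, (R−Rᵀ)₂₁) / (2 sinθ) = (-0.062020, -0.442365, -0.894688)
rvec = θ·k = (-0.042859, -0.305693, -0.618267)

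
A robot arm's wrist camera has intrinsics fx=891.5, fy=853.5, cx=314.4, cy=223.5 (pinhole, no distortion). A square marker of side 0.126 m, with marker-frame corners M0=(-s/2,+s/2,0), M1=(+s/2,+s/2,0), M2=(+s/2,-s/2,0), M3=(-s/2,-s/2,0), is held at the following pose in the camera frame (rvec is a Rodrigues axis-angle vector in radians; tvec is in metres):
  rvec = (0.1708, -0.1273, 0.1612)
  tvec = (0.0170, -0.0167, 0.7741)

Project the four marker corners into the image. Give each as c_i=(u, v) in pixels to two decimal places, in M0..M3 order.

Intrinsics K: fx=891.5, fy=853.5, cx=314.4, cy=223.5
Marker side s = 0.126 m; corners in marker frame (Z=0):
  M0 = (-0.0630, +0.0630, 0)
  M1 = (+0.0630, +0.0630, 0)
  M2 = (+0.0630, -0.0630, 0)
  M3 = (-0.0630, -0.0630, 0)
rvec = (0.1708, -0.1273, 0.1612), |rvec| = θ = 0.26714 rad = 15.306°
Rodrigues: sinθ=0.26397, 1−cosθ=0.03547; R = I + sinθ·[k]× + (1−cosθ)·[k]×²:
    [+0.97903 -0.17010 -0.11211]
    [+0.14848 +0.97258 -0.17898]
    [+0.13948 +0.15858 +0.97745]
t = (0.0170, -0.0167, 0.7741) m
M0: Pc = R·M0+t = (-0.05539, +0.03522, +0.77530); u = 891.5·(-0.05539)/0.77530 + 314.4 = 250.7029, v = 853.5·(+0.03522)/0.77530 + 223.5 = 262.2705
M1: Pc = R·M1+t = (+0.06796, +0.05393, +0.79288); u = 891.5·(+0.06796)/0.79288 + 314.4 = 390.8164, v = 853.5·(+0.05393)/0.79288 + 223.5 = 281.5505
M2: Pc = R·M2+t = (+0.08939, -0.06862, +0.77290); u = 891.5·(+0.08939)/0.77290 + 314.4 = 417.5129, v = 853.5·(-0.06862)/0.77290 + 223.5 = 147.7255
M3: Pc = R·M3+t = (-0.03396, -0.08733, +0.75532); u = 891.5·(-0.03396)/0.75532 + 314.4 = 274.3140, v = 853.5·(-0.08733)/0.75532 + 223.5 = 124.8219

c0=(250.70, 262.27) c1=(390.82, 281.55) c2=(417.51, 147.73) c3=(274.31, 124.82)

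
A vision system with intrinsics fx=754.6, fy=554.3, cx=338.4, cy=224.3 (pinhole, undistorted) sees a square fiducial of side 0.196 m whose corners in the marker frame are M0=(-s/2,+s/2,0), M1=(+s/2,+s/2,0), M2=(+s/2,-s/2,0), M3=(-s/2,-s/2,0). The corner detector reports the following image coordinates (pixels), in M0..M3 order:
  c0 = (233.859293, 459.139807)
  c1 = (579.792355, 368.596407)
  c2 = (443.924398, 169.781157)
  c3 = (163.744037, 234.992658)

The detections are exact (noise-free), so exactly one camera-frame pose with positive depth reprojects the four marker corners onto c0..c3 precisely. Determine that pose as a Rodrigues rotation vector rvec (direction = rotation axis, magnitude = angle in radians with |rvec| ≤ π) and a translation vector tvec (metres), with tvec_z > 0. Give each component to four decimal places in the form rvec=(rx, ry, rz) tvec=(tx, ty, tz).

Intrinsics K: fx=754.6, fy=554.3, cx=338.4, cy=224.3
Marker side s = 0.196 m; corners in marker frame (Z=0):
  M0 = (-0.0980, +0.0980, 0)
  M1 = (+0.0980, +0.0980, 0)
  M2 = (+0.0980, -0.0980, 0)
  M3 = (-0.0980, -0.0980, 0)
Detected image corners:
  c0 = (233.859293, 459.139807) px
  c1 = (579.792355, 368.596407) px
  c2 = (443.924398, 169.781157) px
  c3 = (163.744037, 234.992658) px
Planar DLT: solve 8×8 A·h = b for H (H[2,2]=1):
  H  [+1647.19198 +125.29255 +352.56395]
  H  [-330.63765 +727.99466 +295.62756]
  H  [+0.19313 -1.13514 +1.00000]
B = K⁻¹H; ‖b₁‖=2.210600, ‖b₂‖=2.210600; λ = 2/(‖b₁‖+‖b₂‖) = 0.452366, sign → tz>0 ⇒ λ=+0.452366
r₁ = λ·B[:,0] = (+0.94828,-0.30519,+0.08736); r₂ = λ·B[:,1] = (+0.30539,+0.80191,-0.51350)
r₃ = r₁×r₂ = (+0.08666,+0.51362,+0.85363); SVD([r₁ r₂ r₃]) → R = UVᵀ:
  R  [+0.94828 +0.30539 +0.08666]
  R  [-0.30519 +0.80191 +0.51362]
  R  [+0.08736 -0.51350 +0.85363]
t = (+0.00849, +0.05821, +0.45237) m
tr R = 2.603816; θ = arccos((tr R − 1)/2) = 0.640314 rad = 36.687°
axis k = ((R−Rᵀ)₃₂, (R−Rᵀ)₁₃, (R−Rᵀ)₂₁) / (2 sinθ) = (-0.859589, -0.000593, -0.510986)
rvec = θ·k = (-0.550407, -0.000380, -0.327192)

rvec=(-0.5504, -0.0004, -0.3272) tvec=(0.0085, 0.0582, 0.4524)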